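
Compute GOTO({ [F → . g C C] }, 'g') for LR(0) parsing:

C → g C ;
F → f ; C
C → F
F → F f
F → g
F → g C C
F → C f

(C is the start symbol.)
GOTO(I, 'g') = CLOSURE({ [A → αX.β] : [A → α.Xβ] ∈ I, X = 'g' })

Items with dot before 'g', with the dot advanced:
  [F → . g C C] → [F → g . C C]
Closure of the advanced items:
  [F → g . C C] has the dot before C: add [C → . g C ;], [C → . F]
  [C → . F] has the dot before F: add [F → . f ; C], [F → . F f], [F → . g], [F → . g C C], [F → . C f]

GOTO = { [C → . F], [C → . g C ;], [F → . C f], [F → . F f], [F → . f ; C], [F → . g C C], [F → . g], [F → g . C C] }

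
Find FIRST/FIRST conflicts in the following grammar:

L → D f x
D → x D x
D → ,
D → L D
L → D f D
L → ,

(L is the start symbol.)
Yes. L → D f x / L → D f D on { ',', 'x' }; L → D f x / L → ',' on { ',' }; L → D f D / L → ',' on { ',' }; D → x D x / D → L D on { 'x' }; D → ',' / D → L D on { ',' }

A FIRST/FIRST conflict occurs when two productions N → α and N → β for the same non-terminal have FIRST(α) ∩ FIRST(β) ≠ ∅ (with ε ∈ FIRST of a nullable right-hand side, so two nullable alternatives also conflict).

FIRST sets of the non-terminals at (or reachable through a nullable prefix from) the front of some alternative:
  FIRST(D) = { ',', 'x' }
  FIRST(L) = { ',', 'x' }

Productions for L:
  L → D f x: FIRST = { ',', 'x' }
  L → D f D: FIRST = { ',', 'x' }
  L → ,: FIRST = { ',' }
Productions for D:
  D → x D x: FIRST = { 'x' }
  D → ,: FIRST = { ',' }
  D → L D: FIRST = { ',', 'x' }

Conflict for L: L → D f x and L → D f D
  Overlap: { ',', 'x' }
Conflict for L: L → D f x and L → ,
  Overlap: { ',' }
Conflict for L: L → D f D and L → ,
  Overlap: { ',' }
Conflict for D: D → x D x and D → L D
  Overlap: { 'x' }
Conflict for D: D → , and D → L D
  Overlap: { ',' }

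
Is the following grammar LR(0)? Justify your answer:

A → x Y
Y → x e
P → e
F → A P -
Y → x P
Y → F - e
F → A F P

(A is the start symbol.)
A grammar is LR(0) if no state in the canonical LR(0) collection has:
  - both a shift item (dot before a terminal) and a complete item (shift-reduce conflict), or
  - two or more complete items (reduce-reduce conflict; the accept item [A' → A .] counts as a complete item here).

Augment with A' → A and build the canonical LR(0) collection (I0 = CLOSURE({[A' → . A]}), then GOTO on every symbol after a dot until no new states appear). It has 16 states:
  I0: { [A → . x Y], [A' → . A] }  — shift
  I1: { [A' → A .] }  — accept
  I2: { [A → . x Y], [A → x . Y], [F → . A F P], [F → . A P -], [Y → . F - e], [Y → . x P], [Y → . x e] }  — shift
  I3: { [A → . x Y], [F → . A F P], [F → . A P -], [F → A . F P], [F → A . P -], [P → . e] }  — shift
  I4: { [Y → F . - e] }  — shift
  I5: { [A → x Y .] }  — reduce
  I6: { [A → . x Y], [A → x . Y], [F → . A F P], [F → . A P -], [P → . e], [Y → . F - e], [Y → . x P], [Y → . x e], [Y → x . P], [Y → x . e] }  — shift
  I7: { [Y → x P .] }  — reduce
  I8: { [P → e .], [Y → x e .] }  — 2 reduces
  I9: { [Y → F - . e] }  — shift
  I10: { [Y → F - e .] }  — reduce
  I11: { [F → A F . P], [P → . e] }  — shift
  I12: { [F → A P . -] }  — shift
  I13: { [P → e .] }  — reduce
  I14: { [F → A P - .] }  — reduce
  I15: { [F → A F P .] }  — reduce

Conflict in state I8:
  Reduce-reduce conflict: [P → e .] and [Y → x e .]
So the grammar is NOT LR(0).

Answer: No. Reduce-reduce conflict: [P → e .] and [Y → x e .]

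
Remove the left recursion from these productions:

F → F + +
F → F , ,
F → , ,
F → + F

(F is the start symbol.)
F → , , F'
F → + F F'
F' → + + F'
F' → , , F'
F' → ε

F is directly left-recursive. The standard transformation for
  A → A α₁ | ... | A α_m | β₁ | ... | β_n
is
  A  → β₁ A' | ... | β_n A'
  A' → α₁ A' | ... | α_m A' | ε

F → , , becomes F → , , F'
F → + F becomes F → + F F'
F → F + + becomes F' → + + F'
F → F , , becomes F' → , , F'
Add F' → ε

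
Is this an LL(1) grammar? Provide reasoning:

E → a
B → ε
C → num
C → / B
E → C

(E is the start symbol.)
A grammar is LL(1) if for each non-terminal N with multiple productions, the predict sets of those productions are pairwise disjoint, where PREDICT(N → α) = (FIRST(α) \ {ε}) ∪ (FOLLOW(N) if α ⇒* ε).

Relevant sets:
  FIRST(C) = { '/', 'num' }

For E:
  PREDICT(E → a) = { 'a' }
  PREDICT(E → C) = { '/', 'num' }
For C:
  PREDICT(C → num) = { 'num' }
  PREDICT(C → '/' B) = { '/' }
B has a single production, so nothing to check there.

All predict sets are disjoint. The grammar IS LL(1).

Answer: Yes, the grammar is LL(1).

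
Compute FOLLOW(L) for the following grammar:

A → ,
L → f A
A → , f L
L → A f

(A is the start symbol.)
{ $, 'f' }

To compute FOLLOW(L), find every occurrence of L on a right-hand side N → α L β: add FIRST(β) \ {ε}, and if β is empty or nullable also add FOLLOW(N). Iterate to a fixed point.

In A → , f L: L is at the end, add FOLLOW(A)

The FOLLOW sets referred to above (computed the same way, to a fixed point):
  FOLLOW(A) = { $, 'f' }

Taking the union: FOLLOW(L) = { $, 'f' }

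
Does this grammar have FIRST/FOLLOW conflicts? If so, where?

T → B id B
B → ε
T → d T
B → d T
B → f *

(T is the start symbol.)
No FIRST/FOLLOW conflicts.

Nullable non-terminals: B.

B: nullable alternative(s) B → ε; FOLLOW(B) = { $, 'id' }
  B → ε: FIRST \ {ε} = { } — this is the only nullable alternative, skip
  B → d T: FIRST \ {ε} = { 'd' } — disjoint from FOLLOW(B)
  B → f *: FIRST \ {ε} = { 'f' } — disjoint from FOLLOW(B)

T has no nullable alternative, so no FIRST/FOLLOW check is needed there.

No FIRST/FOLLOW conflicts found.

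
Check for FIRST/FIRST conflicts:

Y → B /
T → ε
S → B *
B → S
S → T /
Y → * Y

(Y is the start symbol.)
Yes. S → B '*' / S → T '/' on { '/' }

FIRST sets of the non-terminals at (or reachable through a nullable prefix from) the front of some alternative:
  FIRST(B) = { '/' }
  FIRST(T) = { ε }

Productions for Y:
  Y → B /: FIRST = { '/' }
  Y → * Y: FIRST = { '*' }
Productions for S:
  S → B *: FIRST = { '/' }
  S → T /: FIRST = { '/' }
T, B have only one production, so no FIRST/FIRST conflict is possible there.

Conflict for S: S → B * and S → T /
  Overlap: { '/' }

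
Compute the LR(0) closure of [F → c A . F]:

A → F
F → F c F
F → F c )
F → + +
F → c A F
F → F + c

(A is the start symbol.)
To compute CLOSURE, for each item [A → α.Bβ] where B is a non-terminal, add [B → .γ] for all productions B → γ; repeat for the newly added items until nothing changes.

Start with: [F → c A . F]
  [F → c A . F] has the dot before F: add [F → . F c F], [F → . F c )], [F → . + +], [F → . c A F], [F → . F + c]
No further items can be added.

CLOSURE = { [F → . + +], [F → . F + c], [F → . F c )], [F → . F c F], [F → . c A F], [F → c A . F] }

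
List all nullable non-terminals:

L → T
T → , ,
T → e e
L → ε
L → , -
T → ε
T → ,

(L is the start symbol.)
{ 'L', 'T' }

ε-productions: L → ε, T → ε
So L, T are immediately nullable.
Every non-terminal is now nullable.
Nullable = { 'L', 'T' }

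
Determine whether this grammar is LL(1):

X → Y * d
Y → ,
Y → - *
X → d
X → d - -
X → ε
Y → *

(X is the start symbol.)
A grammar is LL(1) if for each non-terminal N with multiple productions, the predict sets of those productions are pairwise disjoint, where PREDICT(N → α) = (FIRST(α) \ {ε}) ∪ (FOLLOW(N) if α ⇒* ε).

Relevant sets:
  FIRST(Y) = { '*', ',', '-' }
  FOLLOW(X) = { $ }

For X:
  PREDICT(X → Y '*' d) = { '*', ',', '-' }
  PREDICT(X → d) = { 'd' }
  PREDICT(X → d '-' '-') = { 'd' }
  PREDICT(X → ε) = { $ }
For Y:
  PREDICT(Y → ',') = { ',' }
  PREDICT(Y → '-' '*') = { '-' }
  PREDICT(Y → '*') = { '*' }

Conflict found: Predict set conflict for X: { 'd' }
The grammar is NOT LL(1).

Answer: No. Predict set conflict for X: { 'd' }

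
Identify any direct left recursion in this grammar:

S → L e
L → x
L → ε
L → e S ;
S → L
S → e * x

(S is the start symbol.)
Direct left recursion occurs when N → N α for some non-terminal N (the right-hand side begins with the left-hand side itself).

S → L e: starts with L
L → x: starts with x
L → ε: starts with ε
L → e S ;: starts with e
S → L: starts with L
S → e * x: starts with e

No direct left recursion found.

Answer: No direct left recursion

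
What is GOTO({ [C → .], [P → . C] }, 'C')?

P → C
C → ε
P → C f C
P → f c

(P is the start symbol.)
GOTO(I, 'C') = CLOSURE({ [A → αX.β] : [A → α.Xβ] ∈ I, X = 'C' })

Items with dot before 'C', with the dot advanced:
  [P → . C] → [P → C .]
Closure adds nothing (no advanced item has the dot before a non-terminal).

GOTO = { [P → C .] }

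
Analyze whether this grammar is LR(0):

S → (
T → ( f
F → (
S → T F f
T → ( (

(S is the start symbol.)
A grammar is LR(0) if no state in the canonical LR(0) collection has:
  - both a shift item (dot before a terminal) and a complete item (shift-reduce conflict), or
  - two or more complete items (reduce-reduce conflict; the accept item [S' → S .] counts as a complete item here).

Augment with S' → S and build the canonical LR(0) collection (I0 = CLOSURE({[S' → . S]}), then GOTO on every symbol after a dot until no new states appear). It has 9 states:
  I0: { [S → . (], [S → . T F f], [S' → . S], [T → . ( (], [T → . ( f] }  — shift
  I1: { [S → ( .], [T → ( . (], [T → ( . f] }  — shift, reduce
  I2: { [S' → S .] }  — accept
  I3: { [F → . (], [S → T . F f] }  — shift
  I4: { [F → ( .] }  — reduce
  I5: { [S → T F . f] }  — shift
  I6: { [S → T F f .] }  — reduce
  I7: { [T → ( ( .] }  — reduce
  I8: { [T → ( f .] }  — reduce

Conflict in state I1:
  Shift-reduce conflict between [S → ( .] and [T → ( . (]
So the grammar is NOT LR(0).

Answer: No. Shift-reduce conflict between [S → ( .] and [T → ( . (]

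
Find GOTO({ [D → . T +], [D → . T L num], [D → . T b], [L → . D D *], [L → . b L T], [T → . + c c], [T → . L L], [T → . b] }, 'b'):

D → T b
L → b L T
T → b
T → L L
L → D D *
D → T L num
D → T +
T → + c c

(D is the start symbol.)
{ [D → . T +], [D → . T L num], [D → . T b], [L → . D D *], [L → . b L T], [L → b . L T], [T → . + c c], [T → . L L], [T → . b], [T → b .] }

GOTO(I, 'b') = CLOSURE({ [A → αX.β] : [A → α.Xβ] ∈ I, X = 'b' })

Items with dot before 'b', with the dot advanced:
  [L → . b L T] → [L → b . L T]
  [T → . b] → [T → b .]
Closure of the advanced items:
  [L → b . L T] has the dot before L: add [L → . b L T], [L → . D D *]
  [L → . D D *] has the dot before D: add [D → . T b], [D → . T L num], [D → . T +]
  [D → . T b] has the dot before T: add [T → . b], [T → . L L], [T → . + c c]

GOTO = { [D → . T +], [D → . T L num], [D → . T b], [L → . D D *], [L → . b L T], [L → b . L T], [T → . + c c], [T → . L L], [T → . b], [T → b .] }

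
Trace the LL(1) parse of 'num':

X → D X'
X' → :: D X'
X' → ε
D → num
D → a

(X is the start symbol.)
Stack is shown with the top on the left.

Stack     Input  Action
-----------------------
X $       num $  output X → D X'
D X' $    num $  output D → num
num X' $  num $  match 'num'
X' $      $      output X' → ε
$         $      accept

The string is accepted.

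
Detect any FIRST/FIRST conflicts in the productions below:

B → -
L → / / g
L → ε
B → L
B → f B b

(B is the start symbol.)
No FIRST/FIRST conflicts.

A FIRST/FIRST conflict occurs when two productions N → α and N → β for the same non-terminal have FIRST(α) ∩ FIRST(β) ≠ ∅ (with ε ∈ FIRST of a nullable right-hand side, so two nullable alternatives also conflict).

FIRST sets of the non-terminals at (or reachable through a nullable prefix from) the front of some alternative:
  FIRST(L) = { '/', ε }

Productions for B:
  B → -: FIRST = { '-' }
  B → L: FIRST = { '/', ε }
  B → f B b: FIRST = { 'f' }
Productions for L:
  L → / / g: FIRST = { '/' }
  L → ε: FIRST = { ε }

All alternatives of each non-terminal have pairwise disjoint FIRST sets.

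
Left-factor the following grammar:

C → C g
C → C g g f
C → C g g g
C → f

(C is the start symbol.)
C → C g C'
C' → ε
C' → g C''
C'' → f
C'' → g
C → f

Left-factoring transforms A → αβ₁ | αβ₂ into A → αA' and A' → β₁ | β₂
(α is the longest common prefix among the alternatives). Repeat until
no nonterminal has two alternatives with a common prefix.

Round 1: C has alternatives sharing prefix 'C g'. Introduce C': C → C g C'
  Add: C' → ε
  Add: C' → g f
  Add: C' → g g

Round 2: C' has alternatives sharing prefix 'g'. Introduce C'': C' → g C''
  Add: C'' → f
  Add: C'' → g

No remaining common prefixes — done.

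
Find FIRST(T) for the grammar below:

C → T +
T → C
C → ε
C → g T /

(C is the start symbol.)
{ '+', 'g', ε }

To compute FIRST(T), examine every production with T on the left-hand side, reading each right-hand side left to right until a non-nullable symbol is reached.

FIRST sets of the other non-terminals involved (by the same procedure, iterated to a fixed point):
  FIRST(C) = { '+', 'g', ε }

From T → C:
  - C is a non-terminal: add FIRST(C) \ {ε} = { '+', 'g' }
    C is nullable and nothing follows, so the whole right-hand side can vanish: ε ∈ FIRST(T)

Collecting: FIRST(T) = { '+', 'g', ε }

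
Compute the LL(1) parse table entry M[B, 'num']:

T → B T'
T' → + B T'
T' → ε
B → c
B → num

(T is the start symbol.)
To find M[B, 'num'], we find productions for B where 'num' is in the predict set (PREDICT(N → α) = (FIRST(α) \ {ε}) ∪ (FOLLOW(N) if α ⇒* ε)).

B → c: PREDICT = { 'c' }
B → num: PREDICT = { 'num' }
  'num' is in predict set, so this production goes in M[B, 'num']

M[B, 'num'] = B → num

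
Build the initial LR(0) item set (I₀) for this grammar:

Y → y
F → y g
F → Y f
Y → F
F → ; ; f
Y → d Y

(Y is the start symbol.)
First, augment the grammar with Y' → Y
I₀ = CLOSURE({ [Y' → . Y] }):
  [Y' → . Y] has the dot before Y: add [Y → . y], [Y → . F], [Y → . d Y]
  [Y → . F] has the dot before F: add [F → . y g], [F → . Y f], [F → . ; ; f]
No further items can be added.

I₀ = { [F → . ; ; f], [F → . Y f], [F → . y g], [Y → . F], [Y → . d Y], [Y → . y], [Y' → . Y] }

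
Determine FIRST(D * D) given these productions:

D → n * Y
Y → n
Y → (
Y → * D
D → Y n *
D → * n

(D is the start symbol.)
FIRST sets of the non-terminals involved (from the grammar, by fixed-point iteration):
  FIRST(D) = { '(', '*', 'n' }

To compute FIRST(D * D), process the symbols left to right:
Symbol D is a non-terminal. Add FIRST(D) \ {ε} = { '(', '*', 'n' }
D is not nullable (ε ∉ FIRST(D)), so stop here.
FIRST(D * D) = { '(', '*', 'n' }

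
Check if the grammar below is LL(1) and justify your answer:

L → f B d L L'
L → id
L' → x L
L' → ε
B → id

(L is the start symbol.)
No. Predict set conflict for L': { 'x' }

Relevant sets:
  FOLLOW(L') = { $, 'x' }

For L:
  PREDICT(L → f B d L L') = { 'f' }
  PREDICT(L → id) = { 'id' }
For L':
  PREDICT(L' → x L) = { 'x' }
  PREDICT(L' → ε) = { $, 'x' }
B has a single production, so nothing to check there.

Conflict found: Predict set conflict for L': { 'x' }
The grammar is NOT LL(1).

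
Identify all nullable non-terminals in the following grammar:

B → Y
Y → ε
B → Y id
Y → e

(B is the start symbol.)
ε-productions: Y → ε
So Y is immediately nullable.
B → Y: every symbol on the right is nullable, so B is nullable too.
Every non-terminal is now nullable.
Nullable = { 'B', 'Y' }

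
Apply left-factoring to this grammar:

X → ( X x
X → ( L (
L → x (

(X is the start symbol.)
Left-factoring transforms A → αβ₁ | αβ₂ into A → αA' and A' → β₁ | β₂
(α is the longest common prefix among the alternatives). Repeat until
no nonterminal has two alternatives with a common prefix.

Round 1: X has alternatives sharing prefix '('. Introduce X': X → ( X'
  Add: X' → X x
  Add: X' → L (

No remaining common prefixes — done.

Resulting grammar:
X → ( X'
X' → X x
X' → L (
L → x (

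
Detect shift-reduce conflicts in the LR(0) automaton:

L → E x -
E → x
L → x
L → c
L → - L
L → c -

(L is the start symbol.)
Yes — I4: [L → c .] vs [L → c . -]

A shift-reduce conflict occurs when an LR(0) state has both:
  - a complete (reduce) item [A → α .] (dot at the end), and
  - a shift item [B → β . c γ] (dot before a terminal).

Augment with L' → L and build the canonical LR(0) collection (I0 = CLOSURE({[L' → . L]}), then GOTO on every symbol after a dot until no new states appear). It has 10 states:
  I0: { [E → . x], [L → . - L], [L → . E x -], [L → . c -], [L → . c], [L → . x], [L' → . L] }  — shift
  I1: { [E → . x], [L → - . L], [L → . - L], [L → . E x -], [L → . c -], [L → . c], [L → . x] }  — shift
  I2: { [L → E . x -] }  — shift
  I3: { [L' → L .] }  — accept
  I4: { [L → c . -], [L → c .] }  — shift, reduce
  I5: { [E → x .], [L → x .] }  — 2 reduces
  I6: { [L → c - .] }  — reduce
  I7: { [L → E x . -] }  — shift
  I8: { [L → E x - .] }  — reduce
  I9: { [L → - L .] }  — reduce

I4 contains reduce item [L → c .] and shift item [L → c . -] — shift-reduce conflict.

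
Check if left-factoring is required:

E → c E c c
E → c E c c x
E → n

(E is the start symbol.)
Yes, E has productions with common prefix 'c E c c'

Left-factoring is needed when two productions for the same non-terminal
share a common prefix on the right-hand side.

Productions for E:
  E → c E c c
  E → c E c c x
  E → n

Found common prefix 'c E c c' in productions for E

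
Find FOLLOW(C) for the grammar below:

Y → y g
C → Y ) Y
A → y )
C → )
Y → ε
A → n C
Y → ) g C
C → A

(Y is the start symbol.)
To compute FOLLOW(C), find every occurrence of C on a right-hand side N → α C β: add FIRST(β) \ {ε}, and if β is empty or nullable also add FOLLOW(N). Iterate to a fixed point.

In A → n C: C is at the end, add FOLLOW(A)
In Y → ) g C: C is at the end, add FOLLOW(Y)

The FOLLOW sets referred to above (computed the same way, to a fixed point):
  FOLLOW(A) = { $, ')' }
  FOLLOW(Y) = { $, ')' }

Taking the union: FOLLOW(C) = { $, ')' }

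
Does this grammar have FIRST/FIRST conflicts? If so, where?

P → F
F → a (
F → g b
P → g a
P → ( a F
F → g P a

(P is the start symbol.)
Yes. P → F / P → g a on { 'g' }; F → g b / F → g P a on { 'g' }

A FIRST/FIRST conflict occurs when two productions N → α and N → β for the same non-terminal have FIRST(α) ∩ FIRST(β) ≠ ∅ (with ε ∈ FIRST of a nullable right-hand side, so two nullable alternatives also conflict).

FIRST sets of the non-terminals at (or reachable through a nullable prefix from) the front of some alternative:
  FIRST(F) = { 'a', 'g' }

Productions for P:
  P → F: FIRST = { 'a', 'g' }
  P → g a: FIRST = { 'g' }
  P → ( a F: FIRST = { '(' }
Productions for F:
  F → a (: FIRST = { 'a' }
  F → g b: FIRST = { 'g' }
  F → g P a: FIRST = { 'g' }

Conflict for P: P → F and P → g a
  Overlap: { 'g' }
Conflict for F: F → g b and F → g P a
  Overlap: { 'g' }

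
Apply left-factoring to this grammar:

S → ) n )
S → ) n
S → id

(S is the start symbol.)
S → ) n S'
S' → )
S' → ε
S → id

Left-factoring transforms A → αβ₁ | αβ₂ into A → αA' and A' → β₁ | β₂
(α is the longest common prefix among the alternatives). Repeat until
no nonterminal has two alternatives with a common prefix.

Round 1: S has alternatives sharing prefix ') n'. Introduce S': S → ) n S'
  Add: S' → )
  Add: S' → ε

No remaining common prefixes — done.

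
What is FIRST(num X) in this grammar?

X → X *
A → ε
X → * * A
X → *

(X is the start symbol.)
To compute FIRST(num X), process the symbols left to right:
Symbol num is a terminal. Add 'num' and stop.
FIRST(num X) = { 'num' }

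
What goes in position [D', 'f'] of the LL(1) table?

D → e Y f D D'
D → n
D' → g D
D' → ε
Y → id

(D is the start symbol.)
Empty (error entry)

To find M[D', 'f'], we find productions for D' where 'f' is in the predict set (PREDICT(N → α) = (FIRST(α) \ {ε}) ∪ (FOLLOW(N) if α ⇒* ε)).

Relevant sets:
  FOLLOW(D') = { $, 'g' }

D' → g D: PREDICT = { 'g' }
D' → ε: PREDICT = { $, 'g' }

M[D', 'f'] is empty (no production applies)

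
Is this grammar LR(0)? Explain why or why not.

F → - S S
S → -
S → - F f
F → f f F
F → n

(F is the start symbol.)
No. Shift-reduce conflict between [S → - .] and [F → . - S S]

A grammar is LR(0) if no state in the canonical LR(0) collection has:
  - both a shift item (dot before a terminal) and a complete item (shift-reduce conflict), or
  - two or more complete items (reduce-reduce conflict; the accept item [F' → F .] counts as a complete item here).

Augment with F' → F and build the canonical LR(0) collection (I0 = CLOSURE({[F' → . F]}), then GOTO on every symbol after a dot until no new states appear). It has 12 states:
  I0: { [F → . - S S], [F → . f f F], [F → . n], [F' → . F] }  — shift
  I1: { [F → - . S S], [S → . - F f], [S → . -] }  — shift
  I2: { [F' → F .] }  — accept
  I3: { [F → f . f F] }  — shift
  I4: { [F → n .] }  — reduce
  I5: { [F → . - S S], [F → . f f F], [F → . n], [F → f f . F] }  — shift
  I6: { [F → f f F .] }  — reduce
  I7: { [F → . - S S], [F → . f f F], [F → . n], [S → - . F f], [S → - .] }  — shift, reduce
  I8: { [F → - S . S], [S → . - F f], [S → . -] }  — shift
  I9: { [F → - S S .] }  — reduce
  I10: { [S → - F . f] }  — shift
  I11: { [S → - F f .] }  — reduce

Conflict in state I7:
  Shift-reduce conflict between [S → - .] and [F → . - S S]
So the grammar is NOT LR(0).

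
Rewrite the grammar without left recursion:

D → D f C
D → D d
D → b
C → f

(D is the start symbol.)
D is directly left-recursive. The standard transformation for
  A → A α₁ | ... | A α_m | β₁ | ... | β_n
is
  A  → β₁ A' | ... | β_n A'
  A' → α₁ A' | ... | α_m A' | ε

D → b becomes D → b D'
D → D f C becomes D' → f C D'
D → D d becomes D' → d D'
Add D' → ε

Productions for other non-terminals are unchanged:
  C → f

Resulting grammar:
D → b D'
D' → f C D'
D' → d D'
D' → ε
C → f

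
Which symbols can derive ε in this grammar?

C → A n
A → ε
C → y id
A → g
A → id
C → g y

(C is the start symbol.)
A non-terminal is nullable if it can derive ε (the empty string): either it has an ε-production, or it has a production whose right-hand side consists entirely of nullable non-terminals.

ε-productions: A → ε
So A is immediately nullable.
No further non-terminal can be added: every production for the remaining non-terminals contains a terminal or a non-nullable non-terminal.
Nullable = { 'A' }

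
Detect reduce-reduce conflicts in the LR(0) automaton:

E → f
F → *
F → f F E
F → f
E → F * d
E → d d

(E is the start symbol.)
Augment with E' → E and build the canonical LR(0) collection (I0 = CLOSURE({[E' → . E]}), then GOTO on every symbol after a dot until no new states appear). It has 12 states:
  I0: { [E → . F * d], [E → . d d], [E → . f], [E' → . E], [F → . *], [F → . f F E], [F → . f] }  — shift
  I1: { [F → * .] }  — reduce
  I2: { [E' → E .] }  — accept
  I3: { [E → F . * d] }  — shift
  I4: { [E → d . d] }  — shift
  I5: { [E → f .], [F → . *], [F → . f F E], [F → . f], [F → f . F E], [F → f .] }  — shift, 2 reduces
  I6: { [E → . F * d], [E → . d d], [E → . f], [F → . *], [F → . f F E], [F → . f], [F → f F . E] }  — shift
  I7: { [F → . *], [F → . f F E], [F → . f], [F → f . F E], [F → f .] }  — shift, reduce
  I8: { [F → f F E .] }  — reduce
  I9: { [E → d d .] }  — reduce
  I10: { [E → F * . d] }  — shift
  I11: { [E → F * d .] }  — reduce

I5 contains complete items [E → f .], [F → f .] — reduce-reduce conflict.

Answer: Yes — I5: [E → f .] vs [F → f .]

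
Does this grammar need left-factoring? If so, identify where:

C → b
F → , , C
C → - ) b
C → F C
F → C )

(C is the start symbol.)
No, left-factoring is not needed

Left-factoring is needed when two productions for the same non-terminal
share a common prefix on the right-hand side.

Productions for C:
  C → b
  C → - ) b
  C → F C
Productions for F:
  F → , , C
  F → C )

No common prefixes found.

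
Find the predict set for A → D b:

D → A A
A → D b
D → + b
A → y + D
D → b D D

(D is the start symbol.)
PREDICT(A → D b) = (FIRST(RHS) \ {ε}) ∪ (FOLLOW(A) if ε ∈ FIRST(RHS), i.e. RHS ⇒* ε)
FIRST(D) = { '+', 'b', 'y' }
FIRST(D b) = { '+', 'b', 'y' }
ε ∉ FIRST(D b), so FOLLOW(A) is not added.
PREDICT(A → D b) = { '+', 'b', 'y' }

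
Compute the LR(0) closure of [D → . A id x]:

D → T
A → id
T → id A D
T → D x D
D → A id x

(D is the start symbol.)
Start with: [D → . A id x]
  [D → . A id x] has the dot before A: add [A → . id]
No further items can be added.

CLOSURE = { [A → . id], [D → . A id x] }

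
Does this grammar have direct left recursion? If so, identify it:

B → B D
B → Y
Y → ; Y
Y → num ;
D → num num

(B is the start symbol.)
Yes, B is left-recursive

Direct left recursion occurs when N → N α for some non-terminal N (the right-hand side begins with the left-hand side itself).

B → B D: LEFT RECURSIVE (starts with B)
B → Y: starts with Y
Y → ; Y: starts with ';'
Y → num ;: starts with num
D → num num: starts with num

The grammar has direct left recursion on: B.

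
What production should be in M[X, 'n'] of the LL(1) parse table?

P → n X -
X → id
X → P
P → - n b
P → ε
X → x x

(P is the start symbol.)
X → P

To find M[X, 'n'], we find productions for X where 'n' is in the predict set (PREDICT(N → α) = (FIRST(α) \ {ε}) ∪ (FOLLOW(N) if α ⇒* ε)).

Relevant sets:
  FIRST(P) = { '-', 'n', ε }
  FOLLOW(X) = { '-' }

X → id: PREDICT = { 'id' }
X → P: PREDICT = { '-', 'n' }
  'n' is in predict set, so this production goes in M[X, 'n']
X → x x: PREDICT = { 'x' }

M[X, 'n'] = X → P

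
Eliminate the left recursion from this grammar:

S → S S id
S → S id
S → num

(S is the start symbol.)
S is directly left-recursive. The standard transformation for
  A → A α₁ | ... | A α_m | β₁ | ... | β_n
is
  A  → β₁ A' | ... | β_n A'
  A' → α₁ A' | ... | α_m A' | ε

S → num becomes S → num S'
S → S S id becomes S' → S id S'
S → S id becomes S' → id S'
Add S' → ε

Resulting grammar:
S → num S'
S' → S id S'
S' → id S'
S' → ε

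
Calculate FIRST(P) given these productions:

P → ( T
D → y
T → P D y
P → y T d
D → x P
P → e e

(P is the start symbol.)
To compute FIRST(P), examine every production with P on the left-hand side, reading each right-hand side left to right until a non-nullable symbol is reached.

From P → ( T:
  - '(' is a terminal: add '(' and stop
From P → y T d:
  - y is a terminal: add 'y' and stop
From P → e e:
  - e is a terminal: add 'e' and stop

Collecting: FIRST(P) = { '(', 'e', 'y' }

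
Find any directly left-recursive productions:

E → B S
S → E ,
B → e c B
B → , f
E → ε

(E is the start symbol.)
No direct left recursion

Direct left recursion occurs when N → N α for some non-terminal N (the right-hand side begins with the left-hand side itself).

E → B S: starts with B
S → E ,: starts with E
B → e c B: starts with e
B → , f: starts with ','
E → ε: starts with ε

No direct left recursion found.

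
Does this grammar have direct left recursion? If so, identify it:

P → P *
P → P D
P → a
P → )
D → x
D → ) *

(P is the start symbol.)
Yes, P is left-recursive

Direct left recursion occurs when N → N α for some non-terminal N (the right-hand side begins with the left-hand side itself).

P → P *: LEFT RECURSIVE (starts with P)
P → P D: LEFT RECURSIVE (starts with P)
P → a: starts with a
P → ): starts with ')'
D → x: starts with x
D → ) *: starts with ')'

The grammar has direct left recursion on: P.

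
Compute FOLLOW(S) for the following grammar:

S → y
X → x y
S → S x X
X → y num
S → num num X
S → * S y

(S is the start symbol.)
S is the start symbol, so $ ∈ FOLLOW(S).
In S → S x X: S is followed by x X, add FIRST(x X) \ {ε} = { 'x' }
In S → * S y: S is followed by y, add FIRST(y) \ {ε} = { 'y' }

Taking the union: FOLLOW(S) = { $, 'x', 'y' }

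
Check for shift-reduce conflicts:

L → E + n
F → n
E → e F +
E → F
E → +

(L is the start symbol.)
Augment with L' → L and build the canonical LR(0) collection (I0 = CLOSURE({[L' → . L]}), then GOTO on every symbol after a dot until no new states appear). It has 11 states:
  I0: { [E → . +], [E → . F], [E → . e F +], [F → . n], [L → . E + n], [L' → . L] }  — shift
  I1: { [E → + .] }  — reduce
  I2: { [L → E . + n] }  — shift
  I3: { [E → F .] }  — reduce
  I4: { [L' → L .] }  — accept
  I5: { [E → e . F +], [F → . n] }  — shift
  I6: { [F → n .] }  — reduce
  I7: { [E → e F . +] }  — shift
  I8: { [E → e F + .] }  — reduce
  I9: { [L → E + . n] }  — shift
  I10: { [L → E + n .] }  — reduce

No state contains both a complete item and a shift item.

Answer: No shift-reduce conflicts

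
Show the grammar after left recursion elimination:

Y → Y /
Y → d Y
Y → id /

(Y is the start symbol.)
Y is directly left-recursive. The standard transformation for
  A → A α₁ | ... | A α_m | β₁ | ... | β_n
is
  A  → β₁ A' | ... | β_n A'
  A' → α₁ A' | ... | α_m A' | ε

Y → d Y becomes Y → d Y Y'
Y → id / becomes Y → id / Y'
Y → Y / becomes Y' → / Y'
Add Y' → ε

Resulting grammar:
Y → d Y Y'
Y → id / Y'
Y' → / Y'
Y' → ε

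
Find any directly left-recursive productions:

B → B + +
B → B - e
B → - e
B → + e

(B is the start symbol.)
Yes, B is left-recursive

B → B + +: LEFT RECURSIVE (starts with B)
B → B - e: LEFT RECURSIVE (starts with B)
B → - e: starts with '-'
B → + e: starts with '+'

The grammar has direct left recursion on: B.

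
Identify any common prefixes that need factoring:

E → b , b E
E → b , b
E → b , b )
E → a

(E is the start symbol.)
Yes, E has productions with common prefix 'b , b'

Left-factoring is needed when two productions for the same non-terminal
share a common prefix on the right-hand side.

Productions for E:
  E → b , b E
  E → b , b
  E → b , b )
  E → a

Found common prefix 'b , b' in productions for E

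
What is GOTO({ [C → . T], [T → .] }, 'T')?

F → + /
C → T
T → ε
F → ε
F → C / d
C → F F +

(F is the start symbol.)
{ [C → T .] }

GOTO(I, 'T') = CLOSURE({ [A → αX.β] : [A → α.Xβ] ∈ I, X = 'T' })

Items with dot before 'T', with the dot advanced:
  [C → . T] → [C → T .]
Closure adds nothing (no advanced item has the dot before a non-terminal).

GOTO = { [C → T .] }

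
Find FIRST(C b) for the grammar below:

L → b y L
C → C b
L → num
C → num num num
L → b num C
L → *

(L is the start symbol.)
{ 'num' }

FIRST sets of the non-terminals involved (from the grammar, by fixed-point iteration):
  FIRST(C) = { 'num' }

To compute FIRST(C b), process the symbols left to right:
Symbol C is a non-terminal. Add FIRST(C) \ {ε} = { 'num' }
C is not nullable (ε ∉ FIRST(C)), so stop here.
FIRST(C b) = { 'num' }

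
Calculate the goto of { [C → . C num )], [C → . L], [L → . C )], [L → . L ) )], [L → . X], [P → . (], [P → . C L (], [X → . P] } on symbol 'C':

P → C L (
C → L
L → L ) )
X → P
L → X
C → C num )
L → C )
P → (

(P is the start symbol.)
{ [C → . C num )], [C → . L], [C → C . num )], [L → . C )], [L → . L ) )], [L → . X], [L → C . )], [P → . (], [P → . C L (], [P → C . L (], [X → . P] }

GOTO(I, 'C') = CLOSURE({ [A → αX.β] : [A → α.Xβ] ∈ I, X = 'C' })

Items with dot before 'C', with the dot advanced:
  [C → . C num )] → [C → C . num )]
  [L → . C )] → [L → C . )]
  [P → . C L (] → [P → C . L (]
Closure of the advanced items:
  [P → C . L (] has the dot before L: add [L → . L ) )], [L → . X], [L → . C )]
  [L → . X] has the dot before X: add [X → . P]
  [L → . C )] has the dot before C: add [C → . L], [C → . C num )]
  [X → . P] has the dot before P: add [P → . C L (], [P → . (]

GOTO = { [C → . C num )], [C → . L], [C → C . num )], [L → . C )], [L → . L ) )], [L → . X], [L → C . )], [P → . (], [P → . C L (], [P → C . L (], [X → . P] }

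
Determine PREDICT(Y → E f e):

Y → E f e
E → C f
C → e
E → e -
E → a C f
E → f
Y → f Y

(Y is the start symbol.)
PREDICT(Y → E f e) = (FIRST(RHS) \ {ε}) ∪ (FOLLOW(Y) if ε ∈ FIRST(RHS), i.e. RHS ⇒* ε)
FIRST(E) = { 'a', 'e', 'f' }
FIRST(E f e) = { 'a', 'e', 'f' }
ε ∉ FIRST(E f e), so FOLLOW(Y) is not added.
PREDICT(Y → E f e) = { 'a', 'e', 'f' }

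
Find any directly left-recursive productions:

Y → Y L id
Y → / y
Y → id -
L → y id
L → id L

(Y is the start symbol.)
Direct left recursion occurs when N → N α for some non-terminal N (the right-hand side begins with the left-hand side itself).

Y → Y L id: LEFT RECURSIVE (starts with Y)
Y → / y: starts with '/'
Y → id -: starts with id
L → y id: starts with y
L → id L: starts with id

The grammar has direct left recursion on: Y.

Answer: Yes, Y is left-recursive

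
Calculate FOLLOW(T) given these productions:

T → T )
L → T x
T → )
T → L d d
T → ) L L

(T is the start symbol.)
{ $, ')', 'x' }

To compute FOLLOW(T), find every occurrence of T on a right-hand side N → α T β: add FIRST(β) \ {ε}, and if β is empty or nullable also add FOLLOW(N). Iterate to a fixed point.

T is the start symbol, so $ ∈ FOLLOW(T).
In T → T ): T is followed by ')', add FIRST(')') \ {ε} = { ')' }
In L → T x: T is followed by x, add FIRST(x) \ {ε} = { 'x' }

Taking the union: FOLLOW(T) = { $, ')', 'x' }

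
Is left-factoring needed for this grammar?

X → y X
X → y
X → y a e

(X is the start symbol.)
Yes, X has productions with common prefix 'y'

Left-factoring is needed when two productions for the same non-terminal
share a common prefix on the right-hand side.

Productions for X:
  X → y X
  X → y
  X → y a e

Found common prefix 'y' in productions for X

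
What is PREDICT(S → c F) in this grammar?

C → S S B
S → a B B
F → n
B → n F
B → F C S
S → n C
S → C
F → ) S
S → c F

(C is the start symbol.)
PREDICT(S → c F) = (FIRST(RHS) \ {ε}) ∪ (FOLLOW(S) if ε ∈ FIRST(RHS), i.e. RHS ⇒* ε)
FIRST(c F) = { 'c' }
ε ∉ FIRST(c F), so FOLLOW(S) is not added.
PREDICT(S → c F) = { 'c' }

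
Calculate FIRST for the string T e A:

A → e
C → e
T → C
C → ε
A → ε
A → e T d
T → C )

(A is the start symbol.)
{ ')', 'e' }

FIRST sets of the non-terminals involved (from the grammar, by fixed-point iteration):
  FIRST(T) = { ')', 'e', ε }

To compute FIRST(T e A), process the symbols left to right:
Symbol T is a non-terminal. Add FIRST(T) \ {ε} = { ')', 'e' }
T is nullable (ε ∈ FIRST(T)), continue to the next symbol.
Symbol e is a terminal. Add 'e' and stop.
FIRST(T e A) = { ')', 'e' }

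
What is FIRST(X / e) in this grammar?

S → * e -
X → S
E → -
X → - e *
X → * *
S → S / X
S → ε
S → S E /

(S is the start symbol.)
{ '*', '-', '/' }

FIRST sets of the non-terminals involved (from the grammar, by fixed-point iteration):
  FIRST(X) = { '*', '-', '/', ε }

To compute FIRST(X / e), process the symbols left to right:
Symbol X is a non-terminal. Add FIRST(X) \ {ε} = { '*', '-', '/' }
X is nullable (ε ∈ FIRST(X)), continue to the next symbol.
Symbol / is a terminal. Add '/' and stop.
FIRST(X / e) = { '*', '-', '/' }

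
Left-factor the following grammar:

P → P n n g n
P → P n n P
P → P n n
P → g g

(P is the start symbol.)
Left-factoring transforms A → αβ₁ | αβ₂ into A → αA' and A' → β₁ | β₂
(α is the longest common prefix among the alternatives). Repeat until
no nonterminal has two alternatives with a common prefix.

Round 1: P has alternatives sharing prefix 'P n n'. Introduce P': P → P n n P'
  Add: P' → g n
  Add: P' → P
  Add: P' → ε

No remaining common prefixes — done.

Resulting grammar:
P → P n n P'
P' → g n
P' → P
P' → ε
P → g g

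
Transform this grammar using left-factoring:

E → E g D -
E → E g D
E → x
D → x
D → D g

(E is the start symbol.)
E → E g D E'
E' → -
E' → ε
E → x
D → x
D → D g

Left-factoring transforms A → αβ₁ | αβ₂ into A → αA' and A' → β₁ | β₂
(α is the longest common prefix among the alternatives). Repeat until
no nonterminal has two alternatives with a common prefix.

Round 1: E has alternatives sharing prefix 'E g D'. Introduce E': E → E g D E'
  Add: E' → -
  Add: E' → ε

No remaining common prefixes — done.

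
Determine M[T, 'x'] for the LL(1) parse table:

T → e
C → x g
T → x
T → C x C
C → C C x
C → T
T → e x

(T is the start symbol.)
To find M[T, 'x'], we find productions for T where 'x' is in the predict set (PREDICT(N → α) = (FIRST(α) \ {ε}) ∪ (FOLLOW(N) if α ⇒* ε)).

Relevant sets:
  FIRST(C) = { 'e', 'x' }

T → e: PREDICT = { 'e' }
T → x: PREDICT = { 'x' }
  'x' is in predict set, so this production goes in M[T, 'x']
T → C x C: PREDICT = { 'e', 'x' }
  'x' is in predict set, so this production goes in M[T, 'x']
T → e x: PREDICT = { 'e' }

M[T, 'x'] = T → x, T → C x C  (a multiply-defined cell — the grammar is not LL(1))

Answer: T → x, T → C x C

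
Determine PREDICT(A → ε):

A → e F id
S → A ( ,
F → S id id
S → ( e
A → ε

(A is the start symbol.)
{ $, '(' }

PREDICT(A → ε) = (FIRST(RHS) \ {ε}) ∪ (FOLLOW(A) if ε ∈ FIRST(RHS), i.e. RHS ⇒* ε)
The right-hand side is ε (FIRST(ε) = { ε }), so the predict set is FOLLOW(A) = { $, '(' }
PREDICT(A → ε) = { $, '(' }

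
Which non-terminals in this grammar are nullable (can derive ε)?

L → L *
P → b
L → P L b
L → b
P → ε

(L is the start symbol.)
{ 'P' }

A non-terminal is nullable if it can derive ε (the empty string): either it has an ε-production, or it has a production whose right-hand side consists entirely of nullable non-terminals.

ε-productions: P → ε
So P is immediately nullable.
No further non-terminal can be added: every production for the remaining non-terminals contains a terminal or a non-nullable non-terminal.
Nullable = { 'P' }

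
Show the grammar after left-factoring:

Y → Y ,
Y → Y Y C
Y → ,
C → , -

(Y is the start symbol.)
Y → Y Y'
Y' → ,
Y' → Y C
Y → ,
C → , -

Left-factoring transforms A → αβ₁ | αβ₂ into A → αA' and A' → β₁ | β₂
(α is the longest common prefix among the alternatives). Repeat until
no nonterminal has two alternatives with a common prefix.

Round 1: Y has alternatives sharing prefix 'Y'. Introduce Y': Y → Y Y'
  Add: Y' → ,
  Add: Y' → Y C

No remaining common prefixes — done.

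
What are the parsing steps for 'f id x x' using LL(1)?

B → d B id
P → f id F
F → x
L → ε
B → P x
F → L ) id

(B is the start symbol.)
LL(1) parsing maintains a stack (initially the start symbol over $) and the input. At each step: if the stack top is a terminal, match it against the current input token; if it is a non-terminal N, replace it with the RHS of M[N, lookahead] (the unique production whose predict set contains the lookahead).

Stack is shown with the top on the left.

Stack       Input       Action
------------------------------
B $         f id x x $  output B → P x
P x $       f id x x $  output P → f id F
f id F x $  f id x x $  match 'f'
id F x $    id x x $    match 'id'
F x $       x x $       output F → x
x x $       x x $       match 'x'
x $         x $         match 'x'
$           $           accept

The string is accepted.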